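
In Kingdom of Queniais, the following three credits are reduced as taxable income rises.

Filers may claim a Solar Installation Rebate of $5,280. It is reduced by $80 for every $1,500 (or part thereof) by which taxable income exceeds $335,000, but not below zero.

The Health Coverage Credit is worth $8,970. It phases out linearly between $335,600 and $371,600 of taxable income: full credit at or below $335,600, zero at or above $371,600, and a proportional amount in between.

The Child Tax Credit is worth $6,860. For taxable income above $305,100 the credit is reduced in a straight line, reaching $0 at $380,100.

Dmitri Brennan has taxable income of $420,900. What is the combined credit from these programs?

$640

Solar Installation Rebate: income exceeds $335,000 by $85,900, which is 58 full-or-partial $1,500 increments; reduction = 58 × $80 = $4,640, leaving $640.
Health Coverage Credit: $420,900 is at or above $371,600, so the credit is $0.
Child Tax Credit: $420,900 is at or above $380,100, so the credit is $0.
Total: $640 + $0 + $0 = $640.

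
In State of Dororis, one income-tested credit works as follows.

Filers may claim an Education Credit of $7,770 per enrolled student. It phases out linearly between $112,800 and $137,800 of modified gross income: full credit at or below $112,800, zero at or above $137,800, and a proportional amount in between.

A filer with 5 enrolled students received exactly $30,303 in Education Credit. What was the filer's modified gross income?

Full credit = 5 × $7,770 = $38,850.
$30,303 is 30,303/38,850 of the full $38,850, so 8,547/38,850 of the $25,000 range has been used: income = $112,800 + $25,000 × 8,547/38,850 = $118,300.

$118,300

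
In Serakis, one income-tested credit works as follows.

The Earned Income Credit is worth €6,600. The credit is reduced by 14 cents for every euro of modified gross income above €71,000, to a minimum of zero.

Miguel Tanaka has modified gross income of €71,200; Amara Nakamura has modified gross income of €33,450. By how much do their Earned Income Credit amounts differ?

Miguel (€71,200): Earned Income Credit: 14% of the €200 excess over €71,000 is €28; credit = €6,600 − €28 = €6,572.
Amara (€33,450): Earned Income Credit: €33,450 is at or below the €71,000 threshold, so the full €6,600 applies.
Difference: |€6,572 − €6,600| = €28.

€28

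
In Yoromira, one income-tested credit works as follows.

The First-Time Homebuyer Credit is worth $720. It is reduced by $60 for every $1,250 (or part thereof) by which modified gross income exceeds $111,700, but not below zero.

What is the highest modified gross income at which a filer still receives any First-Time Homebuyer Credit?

$125,450

After 11 increments the reduction is 11 × $60 = $660, leaving $60; one more increment wipes it out. Increment 11 ends at excess 11 × $1,250 = $13,750, so the highest qualifying income is $111,700 + $13,750 = $125,450.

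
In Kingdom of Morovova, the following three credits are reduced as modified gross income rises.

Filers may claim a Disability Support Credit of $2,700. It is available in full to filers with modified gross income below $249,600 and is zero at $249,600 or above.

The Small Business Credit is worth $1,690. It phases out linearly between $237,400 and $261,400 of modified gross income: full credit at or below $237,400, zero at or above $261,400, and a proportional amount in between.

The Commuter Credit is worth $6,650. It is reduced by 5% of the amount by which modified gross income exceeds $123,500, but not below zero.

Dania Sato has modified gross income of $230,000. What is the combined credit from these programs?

Disability Support Credit: $230,000 is below the $249,600 cutoff, so the full $2,700 applies.
Small Business Credit: $230,000 is at or below the $237,400 threshold, so the full $1,690 applies.
Commuter Credit: 5% of the $106,500 excess over $123,500 is $5,325; credit = $6,650 − $5,325 = $1,325.
Total: $2,700 + $1,690 + $1,325 = $5,715.

$5,715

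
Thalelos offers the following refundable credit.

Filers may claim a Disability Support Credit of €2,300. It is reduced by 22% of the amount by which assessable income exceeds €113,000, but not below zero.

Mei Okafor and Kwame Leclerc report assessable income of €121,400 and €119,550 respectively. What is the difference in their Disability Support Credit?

€407

Mei (€121,400): Disability Support Credit: 22% of the €8,400 excess over €113,000 is €1,848; credit = €2,300 − €1,848 = €452.
Kwame (€119,550): Disability Support Credit: 22% of the €6,550 excess over €113,000 is €1,441; credit = €2,300 − €1,441 = €859.
Difference: |€452 − €859| = €407.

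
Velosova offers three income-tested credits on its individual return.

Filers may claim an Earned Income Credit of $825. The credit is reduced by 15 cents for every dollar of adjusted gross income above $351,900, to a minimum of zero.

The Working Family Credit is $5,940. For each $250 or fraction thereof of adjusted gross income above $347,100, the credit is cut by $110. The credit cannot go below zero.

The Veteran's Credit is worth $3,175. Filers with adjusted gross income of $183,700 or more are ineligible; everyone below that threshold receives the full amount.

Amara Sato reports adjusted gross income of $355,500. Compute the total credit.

Earned Income Credit: 15% of the $3,600 excess over $351,900 is $540; credit = $825 − $540 = $285.
Working Family Credit: income exceeds $347,100 by $8,400, which is 34 full-or-partial $250 increments; reduction = 34 × $110 = $3,740, leaving $2,200.
Veteran's Credit: $355,500 meets or exceeds the $183,700 cutoff, so the credit is $0.
Total: $285 + $2,200 + $0 = $2,485.

$2,485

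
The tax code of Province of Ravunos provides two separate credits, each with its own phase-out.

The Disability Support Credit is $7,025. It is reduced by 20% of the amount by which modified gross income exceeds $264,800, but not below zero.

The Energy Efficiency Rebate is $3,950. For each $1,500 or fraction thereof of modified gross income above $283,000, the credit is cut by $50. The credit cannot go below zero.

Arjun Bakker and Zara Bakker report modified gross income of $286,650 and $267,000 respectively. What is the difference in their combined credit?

$4,080

Arjun ($286,650): Disability Support Credit: 20% of the $21,850 excess over $264,800 is $4,370; credit = $7,025 − $4,370 = $2,655. Energy Efficiency Rebate: income exceeds $283,000 by $3,650, which is 3 full-or-partial $1,500 increments; reduction = 3 × $50 = $150, leaving $3,800. total $2,655 + $3,800 = $6,455
Zara ($267,000): Disability Support Credit: 20% of the $2,200 excess over $264,800 is $440; credit = $7,025 − $440 = $6,585. Energy Efficiency Rebate: $267,000 is at or below the $283,000 threshold, so the full $3,950 applies. total $6,585 + $3,950 = $10,535
Difference: |$6,455 − $10,535| = $4,080.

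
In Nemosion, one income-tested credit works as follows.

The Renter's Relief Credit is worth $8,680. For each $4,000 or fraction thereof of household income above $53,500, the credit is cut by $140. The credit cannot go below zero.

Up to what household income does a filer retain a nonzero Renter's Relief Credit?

After 61 increments the reduction is 61 × $140 = $8,540, leaving $140; one more increment wipes it out. Increment 61 ends at excess 61 × $4,000 = $244,000, so the highest qualifying income is $53,500 + $244,000 = $297,500.

$297,500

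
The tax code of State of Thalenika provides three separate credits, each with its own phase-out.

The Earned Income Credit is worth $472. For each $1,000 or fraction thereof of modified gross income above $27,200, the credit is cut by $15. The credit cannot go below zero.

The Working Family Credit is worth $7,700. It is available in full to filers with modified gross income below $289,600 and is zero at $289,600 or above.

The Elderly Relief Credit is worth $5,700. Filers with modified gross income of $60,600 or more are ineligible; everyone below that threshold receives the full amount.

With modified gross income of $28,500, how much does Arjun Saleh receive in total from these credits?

$13,842

Earned Income Credit: income exceeds $27,200 by $1,300, which is 2 full-or-partial $1,000 increments; reduction = 2 × $15 = $30, leaving $442.
Working Family Credit: $28,500 is below the $289,600 cutoff, so the full $7,700 applies.
Elderly Relief Credit: $28,500 is below the $60,600 cutoff, so the full $5,700 applies.
Total: $442 + $7,700 + $5,700 = $13,842.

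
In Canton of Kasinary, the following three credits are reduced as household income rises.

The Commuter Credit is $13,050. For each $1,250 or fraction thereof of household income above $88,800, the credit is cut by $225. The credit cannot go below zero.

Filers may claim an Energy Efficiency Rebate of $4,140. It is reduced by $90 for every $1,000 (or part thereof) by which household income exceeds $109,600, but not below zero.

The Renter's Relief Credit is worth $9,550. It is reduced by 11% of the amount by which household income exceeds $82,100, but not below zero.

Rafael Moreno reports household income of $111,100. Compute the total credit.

Commuter Credit: income exceeds $88,800 by $22,300, which is 18 full-or-partial $1,250 increments; reduction = 18 × $225 = $4,050, leaving $9,000.
Energy Efficiency Rebate: income exceeds $109,600 by $1,500, which is 2 full-or-partial $1,000 increments; reduction = 2 × $90 = $180, leaving $3,960.
Renter's Relief Credit: 11% of the $29,000 excess over $82,100 is $3,190; credit = $9,550 − $3,190 = $6,360.
Total: $9,000 + $3,960 + $6,360 = $19,320.

$19,320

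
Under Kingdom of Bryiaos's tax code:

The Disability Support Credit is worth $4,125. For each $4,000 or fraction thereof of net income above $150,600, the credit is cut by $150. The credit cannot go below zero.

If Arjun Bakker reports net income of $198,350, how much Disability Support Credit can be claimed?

$2,325

Disability Support Credit: income exceeds $150,600 by $47,750, which is 12 full-or-partial $4,000 increments; reduction = 12 × $150 = $1,800, leaving $2,325.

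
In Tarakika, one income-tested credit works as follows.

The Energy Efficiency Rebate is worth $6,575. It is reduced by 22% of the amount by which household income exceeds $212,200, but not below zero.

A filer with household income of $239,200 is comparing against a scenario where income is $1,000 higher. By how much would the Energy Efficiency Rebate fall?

At $239,200 — 22% of the $27,000 excess over $212,200 is $5,940; credit = $6,575 − $5,940 = $635.
At $240,200 — 22% of the $28,000 excess over $212,200 is $6,160; credit = $6,575 − $6,160 = $415.
Lost: $635 − $415 = $220.

$220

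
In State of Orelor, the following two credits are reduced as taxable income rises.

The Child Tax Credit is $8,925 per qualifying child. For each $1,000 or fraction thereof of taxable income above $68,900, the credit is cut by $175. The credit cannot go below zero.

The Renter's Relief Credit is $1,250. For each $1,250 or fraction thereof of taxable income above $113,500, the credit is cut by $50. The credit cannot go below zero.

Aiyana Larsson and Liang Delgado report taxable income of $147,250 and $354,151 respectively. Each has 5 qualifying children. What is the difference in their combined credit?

$30,800

Aiyana ($147,250): Child Tax Credit: base = 5 × $8,925 = $44,625. income exceeds $68,900 by $78,350, which is 79 full-or-partial $1,000 increments; reduction = 79 × $175 = $13,825, leaving $30,800. Renter's Relief Credit: income exceeds $113,500 by $33,750 → 27 increments × $50 = $1,350 ≥ base, so the credit is $0. total $30,800 + $0 = $30,800
Liang ($354,151): Child Tax Credit: base = 5 × $8,925 = $44,625. income exceeds $68,900 by $285,251 → 286 increments × $175 = $50,050 ≥ base, so the credit is $0. Renter's Relief Credit: income exceeds $113,500 by $240,651 → 193 increments × $50 = $9,650 ≥ base, so the credit is $0. total $0 + $0 = $0
Difference: |$30,800 − $0| = $30,800.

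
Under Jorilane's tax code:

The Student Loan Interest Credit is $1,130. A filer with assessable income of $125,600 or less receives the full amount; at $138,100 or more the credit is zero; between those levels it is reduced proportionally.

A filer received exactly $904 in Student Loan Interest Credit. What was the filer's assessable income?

$128,100

$904 is 904/1,130 of the full $1,130, so 226/1,130 of the $12,500 range has been used: income = $125,600 + $12,500 × 226/1,130 = $128,100.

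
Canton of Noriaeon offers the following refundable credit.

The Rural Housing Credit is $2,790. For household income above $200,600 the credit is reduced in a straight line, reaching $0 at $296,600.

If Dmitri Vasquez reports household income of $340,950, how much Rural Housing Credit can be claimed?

Rural Housing Credit: $340,950 is at or above $296,600, so the credit is $0.

$0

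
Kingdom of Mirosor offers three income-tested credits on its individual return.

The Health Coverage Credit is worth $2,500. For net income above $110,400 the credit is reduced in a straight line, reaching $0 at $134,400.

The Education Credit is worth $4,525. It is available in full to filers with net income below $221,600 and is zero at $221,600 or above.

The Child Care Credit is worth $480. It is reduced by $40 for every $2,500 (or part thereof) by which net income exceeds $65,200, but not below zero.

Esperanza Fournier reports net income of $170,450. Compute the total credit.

$4,525

Health Coverage Credit: $170,450 is at or above $134,400, so the credit is $0.
Education Credit: $170,450 is below the $221,600 cutoff, so the full $4,525 applies.
Child Care Credit: income exceeds $65,200 by $105,250 → 43 increments × $40 = $1,720 ≥ base, so the credit is $0.
Total: $0 + $4,525 + $0 = $4,525.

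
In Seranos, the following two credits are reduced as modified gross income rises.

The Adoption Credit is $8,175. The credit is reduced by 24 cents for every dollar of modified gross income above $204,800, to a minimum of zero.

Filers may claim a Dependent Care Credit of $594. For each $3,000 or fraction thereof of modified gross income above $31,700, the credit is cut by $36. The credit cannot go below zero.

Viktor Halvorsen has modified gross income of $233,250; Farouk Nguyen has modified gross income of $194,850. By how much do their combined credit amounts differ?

$6,828

Viktor ($233,250): Adoption Credit: 24% of the $28,450 excess over $204,800 is $6,828; credit = $8,175 − $6,828 = $1,347. Dependent Care Credit: income exceeds $31,700 by $201,550 → 68 increments × $36 = $2,448 ≥ base, so the credit is $0. total $1,347 + $0 = $1,347
Farouk ($194,850): Adoption Credit: $194,850 is at or below the $204,800 threshold, so the full $8,175 applies. Dependent Care Credit: income exceeds $31,700 by $163,150 → 55 increments × $36 = $1,980 ≥ base, so the credit is $0. total $8,175 + $0 = $8,175
Difference: |$1,347 − $8,175| = $6,828.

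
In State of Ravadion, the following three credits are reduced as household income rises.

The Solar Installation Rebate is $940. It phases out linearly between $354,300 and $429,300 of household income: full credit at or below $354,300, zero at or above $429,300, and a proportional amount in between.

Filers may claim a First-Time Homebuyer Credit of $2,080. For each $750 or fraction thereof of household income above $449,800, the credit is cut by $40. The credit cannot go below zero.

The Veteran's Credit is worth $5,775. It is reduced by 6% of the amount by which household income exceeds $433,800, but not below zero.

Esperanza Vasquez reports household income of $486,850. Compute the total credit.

$2,672

Solar Installation Rebate: $486,850 is at or above $429,300, so the credit is $0.
First-Time Homebuyer Credit: income exceeds $449,800 by $37,050, which is 50 full-or-partial $750 increments; reduction = 50 × $40 = $2,000, leaving $80.
Veteran's Credit: 6% of the $53,050 excess over $433,800 is $3,183; credit = $5,775 − $3,183 = $2,592.
Total: $0 + $80 + $2,592 = $2,672.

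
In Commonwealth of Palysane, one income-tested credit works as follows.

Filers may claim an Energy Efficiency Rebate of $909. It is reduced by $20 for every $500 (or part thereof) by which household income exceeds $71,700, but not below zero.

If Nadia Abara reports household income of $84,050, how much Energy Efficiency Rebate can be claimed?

Energy Efficiency Rebate: income exceeds $71,700 by $12,350, which is 25 full-or-partial $500 increments; reduction = 25 × $20 = $500, leaving $409.

$409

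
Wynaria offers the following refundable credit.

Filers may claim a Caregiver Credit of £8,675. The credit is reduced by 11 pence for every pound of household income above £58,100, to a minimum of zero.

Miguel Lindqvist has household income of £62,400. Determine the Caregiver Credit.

Caregiver Credit: 11% of the £4,300 excess over £58,100 is £473; credit = £8,675 − £473 = £8,202.

£8,202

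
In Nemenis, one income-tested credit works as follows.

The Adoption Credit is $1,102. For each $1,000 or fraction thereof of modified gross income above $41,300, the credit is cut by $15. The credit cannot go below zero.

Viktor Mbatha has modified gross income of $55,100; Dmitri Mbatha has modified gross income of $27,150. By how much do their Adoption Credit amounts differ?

$210

Viktor ($55,100): Adoption Credit: income exceeds $41,300 by $13,800, which is 14 full-or-partial $1,000 increments; reduction = 14 × $15 = $210, leaving $892.
Dmitri ($27,150): Adoption Credit: $27,150 is at or below the $41,300 threshold, so the full $1,102 applies.
Difference: |$892 − $1,102| = $210.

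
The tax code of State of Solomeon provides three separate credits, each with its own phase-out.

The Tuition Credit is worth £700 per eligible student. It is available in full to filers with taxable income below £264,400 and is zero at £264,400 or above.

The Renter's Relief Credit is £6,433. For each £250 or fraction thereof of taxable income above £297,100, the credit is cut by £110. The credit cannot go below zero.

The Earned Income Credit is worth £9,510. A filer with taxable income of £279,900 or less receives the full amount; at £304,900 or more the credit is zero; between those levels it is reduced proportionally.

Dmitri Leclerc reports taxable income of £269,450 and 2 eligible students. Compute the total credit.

Tuition Credit: base = 2 × £700 = £1,400. £269,450 meets or exceeds the £264,400 cutoff, so the credit is £0.
Renter's Relief Credit: £269,450 is at or below the £297,100 threshold, so the full £6,433 applies.
Earned Income Credit: £269,450 is at or below the £279,900 threshold, so the full £9,510 applies.
Total: £0 + £6,433 + £9,510 = £15,943.

£15,943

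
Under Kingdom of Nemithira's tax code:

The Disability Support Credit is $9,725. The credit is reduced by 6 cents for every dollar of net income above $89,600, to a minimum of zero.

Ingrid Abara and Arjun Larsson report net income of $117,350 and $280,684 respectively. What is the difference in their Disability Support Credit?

$8,060

Ingrid ($117,350): Disability Support Credit: 6% of the $27,750 excess over $89,600 is $1,665; credit = $9,725 − $1,665 = $8,060.
Arjun ($280,684): Disability Support Credit: 6% of the $191,084 excess over $89,600 is $11,465.04 ≥ base, so the credit is $0.
Difference: |$8,060 − $0| = $8,060.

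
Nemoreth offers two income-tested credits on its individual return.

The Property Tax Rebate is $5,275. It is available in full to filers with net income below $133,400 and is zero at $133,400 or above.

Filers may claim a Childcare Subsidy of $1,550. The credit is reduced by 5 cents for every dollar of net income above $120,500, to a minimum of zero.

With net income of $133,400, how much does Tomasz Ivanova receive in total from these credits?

Property Tax Rebate: $133,400 meets or exceeds the $133,400 cutoff, so the credit is $0.
Childcare Subsidy: 5% of the $12,900 excess over $120,500 is $645; credit = $1,550 − $645 = $905.
Total: $0 + $905 = $905.

$905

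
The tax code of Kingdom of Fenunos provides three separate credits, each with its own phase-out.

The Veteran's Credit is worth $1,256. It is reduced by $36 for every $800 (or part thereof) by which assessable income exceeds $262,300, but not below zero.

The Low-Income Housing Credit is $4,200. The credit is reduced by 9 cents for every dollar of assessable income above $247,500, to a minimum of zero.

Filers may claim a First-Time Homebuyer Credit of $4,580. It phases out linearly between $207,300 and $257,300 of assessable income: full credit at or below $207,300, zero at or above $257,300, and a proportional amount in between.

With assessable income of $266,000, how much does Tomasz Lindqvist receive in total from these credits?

Veteran's Credit: income exceeds $262,300 by $3,700, which is 5 full-or-partial $800 increments; reduction = 5 × $36 = $180, leaving $1,076.
Low-Income Housing Credit: 9% of the $18,500 excess over $247,500 is $1,665; credit = $4,200 − $1,665 = $2,535.
First-Time Homebuyer Credit: $266,000 is at or above $257,300, so the credit is $0.
Total: $1,076 + $2,535 + $0 = $3,611.

$3,611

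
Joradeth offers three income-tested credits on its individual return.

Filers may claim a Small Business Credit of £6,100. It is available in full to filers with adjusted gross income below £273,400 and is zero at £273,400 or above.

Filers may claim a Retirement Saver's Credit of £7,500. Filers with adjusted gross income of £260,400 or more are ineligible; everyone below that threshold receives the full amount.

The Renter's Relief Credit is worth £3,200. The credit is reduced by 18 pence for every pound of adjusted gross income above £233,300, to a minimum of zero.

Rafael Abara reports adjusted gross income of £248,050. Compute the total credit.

£14,145

Small Business Credit: £248,050 is below the £273,400 cutoff, so the full £6,100 applies.
Retirement Saver's Credit: £248,050 is below the £260,400 cutoff, so the full £7,500 applies.
Renter's Relief Credit: 18% of the £14,750 excess over £233,300 is £2,655; credit = £3,200 − £2,655 = £545.
Total: £6,100 + £7,500 + £545 = £14,145.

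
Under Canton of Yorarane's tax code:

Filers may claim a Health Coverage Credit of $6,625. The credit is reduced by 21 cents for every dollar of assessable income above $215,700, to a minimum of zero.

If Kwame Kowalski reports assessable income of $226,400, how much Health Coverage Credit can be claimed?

$4,378

Health Coverage Credit: 21% of the $10,700 excess over $215,700 is $2,247; credit = $6,625 − $2,247 = $4,378.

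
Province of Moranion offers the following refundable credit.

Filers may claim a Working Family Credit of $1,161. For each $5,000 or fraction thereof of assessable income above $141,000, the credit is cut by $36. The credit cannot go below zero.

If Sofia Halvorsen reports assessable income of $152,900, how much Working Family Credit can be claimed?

$1,053

Working Family Credit: income exceeds $141,000 by $11,900, which is 3 full-or-partial $5,000 increments; reduction = 3 × $36 = $108, leaving $1,053.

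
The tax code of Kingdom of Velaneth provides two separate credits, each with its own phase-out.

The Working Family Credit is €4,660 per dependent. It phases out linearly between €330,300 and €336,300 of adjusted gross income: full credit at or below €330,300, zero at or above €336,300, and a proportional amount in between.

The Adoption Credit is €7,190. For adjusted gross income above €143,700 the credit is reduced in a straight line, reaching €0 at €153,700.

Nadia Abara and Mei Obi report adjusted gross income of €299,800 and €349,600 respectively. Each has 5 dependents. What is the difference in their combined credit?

Nadia (€299,800): Working Family Credit: base = 5 × €4,660 = €23,300. €299,800 is at or below the €330,300 threshold, so the full €23,300 applies. Adoption Credit: €299,800 is at or above €153,700, so the credit is €0. total €23,300 + €0 = €23,300
Mei (€349,600): Working Family Credit: base = 5 × €4,660 = €23,300. €349,600 is at or above €336,300, so the credit is €0. Adoption Credit: €349,600 is at or above €153,700, so the credit is €0. total €0 + €0 = €0
Difference: |€23,300 − €0| = €23,300.

€23,300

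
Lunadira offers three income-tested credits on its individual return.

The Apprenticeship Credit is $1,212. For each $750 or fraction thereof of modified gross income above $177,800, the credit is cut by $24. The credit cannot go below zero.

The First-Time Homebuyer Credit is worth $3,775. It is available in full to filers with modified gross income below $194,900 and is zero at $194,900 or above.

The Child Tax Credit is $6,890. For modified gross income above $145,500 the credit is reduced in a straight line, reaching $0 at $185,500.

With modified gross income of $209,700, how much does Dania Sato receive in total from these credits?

$180

Apprenticeship Credit: income exceeds $177,800 by $31,900, which is 43 full-or-partial $750 increments; reduction = 43 × $24 = $1,032, leaving $180.
First-Time Homebuyer Credit: $209,700 meets or exceeds the $194,900 cutoff, so the credit is $0.
Child Tax Credit: $209,700 is at or above $185,500, so the credit is $0.
Total: $180 + $0 + $0 = $180.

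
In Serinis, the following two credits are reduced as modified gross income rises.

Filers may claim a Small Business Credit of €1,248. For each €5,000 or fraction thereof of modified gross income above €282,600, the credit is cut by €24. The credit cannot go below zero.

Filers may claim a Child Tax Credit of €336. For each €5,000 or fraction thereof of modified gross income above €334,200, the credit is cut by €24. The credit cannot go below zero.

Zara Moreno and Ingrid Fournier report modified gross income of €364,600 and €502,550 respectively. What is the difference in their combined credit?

€816

Zara (€364,600): Small Business Credit: income exceeds €282,600 by €82,000, which is 17 full-or-partial €5,000 increments; reduction = 17 × €24 = €408, leaving €840. Child Tax Credit: income exceeds €334,200 by €30,400, which is 7 full-or-partial €5,000 increments; reduction = 7 × €24 = €168, leaving €168. total €840 + €168 = €1,008
Ingrid (€502,550): Small Business Credit: income exceeds €282,600 by €219,950, which is 44 full-or-partial €5,000 increments; reduction = 44 × €24 = €1,056, leaving €192. Child Tax Credit: income exceeds €334,200 by €168,350 → 34 increments × €24 = €816 ≥ base, so the credit is €0. total €192 + €0 = €192
Difference: |€1,008 − €192| = €816.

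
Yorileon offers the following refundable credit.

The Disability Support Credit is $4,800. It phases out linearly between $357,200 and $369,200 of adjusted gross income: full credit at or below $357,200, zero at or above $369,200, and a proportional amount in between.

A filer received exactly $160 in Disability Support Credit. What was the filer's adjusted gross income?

$368,800

$160 is 160/4,800 of the full $4,800, so 4,640/4,800 of the $12,000 range has been used: income = $357,200 + $12,000 × 4,640/4,800 = $368,800.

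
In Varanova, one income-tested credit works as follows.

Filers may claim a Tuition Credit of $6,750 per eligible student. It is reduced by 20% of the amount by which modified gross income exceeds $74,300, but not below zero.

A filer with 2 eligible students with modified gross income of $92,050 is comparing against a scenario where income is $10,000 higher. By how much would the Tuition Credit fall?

$2,000

At $92,050 — base = 2 × $6,750 = $13,500. 20% of the $17,750 excess over $74,300 is $3,550; credit = $13,500 − $3,550 = $9,950.
At $102,050 — base = 2 × $6,750 = $13,500. 20% of the $27,750 excess over $74,300 is $5,550; credit = $13,500 − $5,550 = $7,950.
Lost: $9,950 − $7,950 = $2,000.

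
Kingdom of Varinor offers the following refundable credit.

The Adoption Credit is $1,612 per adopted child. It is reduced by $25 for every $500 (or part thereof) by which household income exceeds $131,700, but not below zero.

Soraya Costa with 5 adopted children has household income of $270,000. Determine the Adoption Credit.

Adoption Credit: base = 5 × $1,612 = $8,060. income exceeds $131,700 by $138,300, which is 277 full-or-partial $500 increments; reduction = 277 × $25 = $6,925, leaving $1,135.

$1,135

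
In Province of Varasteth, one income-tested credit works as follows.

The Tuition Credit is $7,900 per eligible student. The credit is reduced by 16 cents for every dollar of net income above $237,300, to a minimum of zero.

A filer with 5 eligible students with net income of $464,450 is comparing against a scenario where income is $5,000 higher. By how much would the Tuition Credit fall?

At $464,450 — base = 5 × $7,900 = $39,500. 16% of the $227,150 excess over $237,300 is $36,344; credit = $39,500 − $36,344 = $3,156.
At $469,450 — base = 5 × $7,900 = $39,500. 16% of the $232,150 excess over $237,300 is $37,144; credit = $39,500 − $37,144 = $2,356.
Lost: $3,156 − $2,356 = $800.

$800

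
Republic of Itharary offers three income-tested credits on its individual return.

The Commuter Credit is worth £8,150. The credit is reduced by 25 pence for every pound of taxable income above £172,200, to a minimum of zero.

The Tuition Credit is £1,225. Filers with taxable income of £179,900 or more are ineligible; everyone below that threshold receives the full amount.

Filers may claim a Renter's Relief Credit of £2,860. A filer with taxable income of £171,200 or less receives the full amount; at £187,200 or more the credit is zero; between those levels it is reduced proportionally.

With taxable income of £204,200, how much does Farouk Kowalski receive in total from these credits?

Commuter Credit: 25% of the £32,000 excess over £172,200 is £8,000; credit = £8,150 − £8,000 = £150.
Tuition Credit: £204,200 meets or exceeds the £179,900 cutoff, so the credit is £0.
Renter's Relief Credit: £204,200 is at or above £187,200, so the credit is £0.
Total: £150 + £0 + £0 = £150.

£150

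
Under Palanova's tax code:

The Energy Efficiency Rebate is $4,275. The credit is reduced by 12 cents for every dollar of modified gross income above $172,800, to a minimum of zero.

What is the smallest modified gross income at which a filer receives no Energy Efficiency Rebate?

$208,425

The credit falls by 12% of each dollar above $172,800, so it reaches zero when the excess is $4,275 / 12% = $35,625: income = $172,800 + $35,625 = $208,425.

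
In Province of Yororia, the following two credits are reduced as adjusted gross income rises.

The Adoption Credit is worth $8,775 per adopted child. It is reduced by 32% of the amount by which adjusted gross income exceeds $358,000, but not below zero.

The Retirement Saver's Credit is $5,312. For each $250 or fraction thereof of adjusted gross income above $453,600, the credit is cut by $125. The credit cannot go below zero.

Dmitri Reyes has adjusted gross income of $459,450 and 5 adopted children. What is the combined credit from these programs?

$13,723

Adoption Credit: base = 5 × $8,775 = $43,875. 32% of the $101,450 excess over $358,000 is $32,464; credit = $43,875 − $32,464 = $11,411.
Retirement Saver's Credit: income exceeds $453,600 by $5,850, which is 24 full-or-partial $250 increments; reduction = 24 × $125 = $3,000, leaving $2,312.
Total: $11,411 + $2,312 = $13,723.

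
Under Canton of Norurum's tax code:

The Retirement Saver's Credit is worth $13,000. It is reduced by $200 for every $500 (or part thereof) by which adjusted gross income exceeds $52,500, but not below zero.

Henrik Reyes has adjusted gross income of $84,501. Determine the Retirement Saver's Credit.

$0

Retirement Saver's Credit: income exceeds $52,500 by $32,001 → 65 increments × $200 = $13,000 ≥ base, so the credit is $0.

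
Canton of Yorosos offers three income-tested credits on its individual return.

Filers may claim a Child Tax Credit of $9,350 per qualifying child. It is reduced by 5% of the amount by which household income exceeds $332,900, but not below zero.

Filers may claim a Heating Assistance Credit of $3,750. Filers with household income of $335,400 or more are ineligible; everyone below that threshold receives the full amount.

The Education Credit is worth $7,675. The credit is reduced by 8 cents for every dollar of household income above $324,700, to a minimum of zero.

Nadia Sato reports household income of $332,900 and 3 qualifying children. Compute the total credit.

Child Tax Credit: base = 3 × $9,350 = $28,050. $332,900 is at or below the $332,900 threshold, so the full $28,050 applies.
Heating Assistance Credit: $332,900 is below the $335,400 cutoff, so the full $3,750 applies.
Education Credit: 8% of the $8,200 excess over $324,700 is $656; credit = $7,675 − $656 = $7,019.
Total: $28,050 + $3,750 + $7,019 = $38,819.

$38,819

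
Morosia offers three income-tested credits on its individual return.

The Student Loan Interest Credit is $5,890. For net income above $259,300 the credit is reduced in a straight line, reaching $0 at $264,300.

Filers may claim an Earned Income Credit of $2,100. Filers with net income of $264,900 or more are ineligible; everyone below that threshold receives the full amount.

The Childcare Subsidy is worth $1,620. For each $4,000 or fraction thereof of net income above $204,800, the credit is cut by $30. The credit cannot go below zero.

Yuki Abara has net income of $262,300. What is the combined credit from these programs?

$5,626

Student Loan Interest Credit: $262,300 is $3,000 into a $5,000 phase-out range, leaving 2,000/5,000 of the credit: $5,890 × 2,000/5,000 = $2,356.
Earned Income Credit: $262,300 is below the $264,900 cutoff, so the full $2,100 applies.
Childcare Subsidy: income exceeds $204,800 by $57,500, which is 15 full-or-partial $4,000 increments; reduction = 15 × $30 = $450, leaving $1,170.
Total: $2,356 + $2,100 + $1,170 = $5,626.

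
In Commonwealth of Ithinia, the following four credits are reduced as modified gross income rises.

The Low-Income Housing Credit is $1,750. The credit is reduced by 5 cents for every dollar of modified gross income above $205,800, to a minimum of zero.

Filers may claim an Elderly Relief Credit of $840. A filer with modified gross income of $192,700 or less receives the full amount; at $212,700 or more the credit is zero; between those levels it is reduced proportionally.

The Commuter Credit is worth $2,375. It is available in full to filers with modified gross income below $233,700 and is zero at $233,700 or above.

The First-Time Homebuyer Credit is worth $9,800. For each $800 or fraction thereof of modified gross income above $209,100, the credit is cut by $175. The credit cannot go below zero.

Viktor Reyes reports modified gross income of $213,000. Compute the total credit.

$12,690

Low-Income Housing Credit: 5% of the $7,200 excess over $205,800 is $360; credit = $1,750 − $360 = $1,390.
Elderly Relief Credit: $213,000 is at or above $212,700, so the credit is $0.
Commuter Credit: $213,000 is below the $233,700 cutoff, so the full $2,375 applies.
First-Time Homebuyer Credit: income exceeds $209,100 by $3,900, which is 5 full-or-partial $800 increments; reduction = 5 × $175 = $875, leaving $8,925.
Total: $1,390 + $0 + $2,375 + $8,925 = $12,690.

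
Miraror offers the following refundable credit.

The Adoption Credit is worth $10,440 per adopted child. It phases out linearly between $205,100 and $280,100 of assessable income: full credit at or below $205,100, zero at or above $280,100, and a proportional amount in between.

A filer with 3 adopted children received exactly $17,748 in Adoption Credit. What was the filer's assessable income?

Full credit = 3 × $10,440 = $31,320.
$17,748 is 17,748/31,320 of the full $31,320, so 13,572/31,320 of the $75,000 range has been used: income = $205,100 + $75,000 × 13,572/31,320 = $237,600.

$237,600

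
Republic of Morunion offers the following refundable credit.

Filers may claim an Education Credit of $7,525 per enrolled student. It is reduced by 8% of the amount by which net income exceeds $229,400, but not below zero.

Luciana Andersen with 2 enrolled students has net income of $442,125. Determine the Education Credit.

Education Credit: base = 2 × $7,525 = $15,050. 8% of the $212,725 excess over $229,400 is $17,018 ≥ base, so the credit is $0.

$0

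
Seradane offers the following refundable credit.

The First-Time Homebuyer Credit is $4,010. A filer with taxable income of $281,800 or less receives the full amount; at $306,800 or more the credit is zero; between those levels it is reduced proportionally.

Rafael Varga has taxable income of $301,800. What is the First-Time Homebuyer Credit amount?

First-Time Homebuyer Credit: $301,800 is $20,000 into a $25,000 phase-out range, leaving 5,000/25,000 of the credit: $4,010 × 5,000/25,000 = $802.

$802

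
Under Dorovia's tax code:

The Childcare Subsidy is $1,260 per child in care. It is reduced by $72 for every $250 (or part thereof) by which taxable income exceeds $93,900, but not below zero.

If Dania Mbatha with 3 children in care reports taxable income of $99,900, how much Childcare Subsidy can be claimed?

$2,052

Childcare Subsidy: base = 3 × $1,260 = $3,780. income exceeds $93,900 by $6,000, which is 24 full-or-partial $250 increments; reduction = 24 × $72 = $1,728, leaving $2,052.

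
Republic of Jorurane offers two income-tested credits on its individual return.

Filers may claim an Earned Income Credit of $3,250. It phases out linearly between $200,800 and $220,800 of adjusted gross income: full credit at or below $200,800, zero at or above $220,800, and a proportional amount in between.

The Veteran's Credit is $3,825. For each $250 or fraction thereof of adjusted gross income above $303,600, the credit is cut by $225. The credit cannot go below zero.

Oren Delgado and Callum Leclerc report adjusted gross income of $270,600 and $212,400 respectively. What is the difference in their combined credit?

$1,365

Oren ($270,600): Earned Income Credit: $270,600 is at or above $220,800, so the credit is $0. Veteran's Credit: $270,600 is at or below the $303,600 threshold, so the full $3,825 applies. total $0 + $3,825 = $3,825
Callum ($212,400): Earned Income Credit: $212,400 is $11,600 into a $20,000 phase-out range, leaving 8,400/20,000 of the credit: $3,250 × 8,400/20,000 = $1,365. Veteran's Credit: $212,400 is at or below the $303,600 threshold, so the full $3,825 applies. total $1,365 + $3,825 = $5,190
Difference: |$3,825 − $5,190| = $1,365.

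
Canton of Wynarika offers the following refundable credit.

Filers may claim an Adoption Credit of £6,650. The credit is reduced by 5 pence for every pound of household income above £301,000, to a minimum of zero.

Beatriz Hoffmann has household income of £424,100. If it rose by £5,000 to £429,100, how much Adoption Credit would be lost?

£250

At £424,100 — 5% of the £123,100 excess over £301,000 is £6,155; credit = £6,650 − £6,155 = £495.
At £429,100 — 5% of the £128,100 excess over £301,000 is £6,405; credit = £6,650 − £6,405 = £245.
Lost: £495 − £245 = £250.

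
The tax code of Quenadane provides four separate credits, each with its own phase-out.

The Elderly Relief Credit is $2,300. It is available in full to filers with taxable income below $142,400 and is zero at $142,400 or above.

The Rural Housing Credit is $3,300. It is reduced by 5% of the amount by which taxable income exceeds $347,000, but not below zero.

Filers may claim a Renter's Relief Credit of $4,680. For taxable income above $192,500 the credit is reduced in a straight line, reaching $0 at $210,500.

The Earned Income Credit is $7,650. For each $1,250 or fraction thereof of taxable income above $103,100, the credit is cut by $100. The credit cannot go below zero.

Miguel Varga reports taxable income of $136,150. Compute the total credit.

$15,230

Elderly Relief Credit: $136,150 is below the $142,400 cutoff, so the full $2,300 applies.
Rural Housing Credit: $136,150 is at or below the $347,000 threshold, so the full $3,300 applies.
Renter's Relief Credit: $136,150 is at or below the $192,500 threshold, so the full $4,680 applies.
Earned Income Credit: income exceeds $103,100 by $33,050, which is 27 full-or-partial $1,250 increments; reduction = 27 × $100 = $2,700, leaving $4,950.
Total: $2,300 + $3,300 + $4,680 + $4,950 = $15,230.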